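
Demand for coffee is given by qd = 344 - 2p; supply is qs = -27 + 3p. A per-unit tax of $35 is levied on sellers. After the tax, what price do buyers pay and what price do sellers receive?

Buyers pay $95.2, sellers receive $60.2

Pre-tax equilibrium: p* = 74.2, q* = 195.6.
Tax on sellers shifts supply to qs = -27 + 3(p − 35) = -132 + 3p.
344 - 2p = -132 + 3p gives buyer price pb = 95.2; sellers receive ps = 95.2 − 35 = 60.2.
New quantity: q = 344 − 2(95.2) = 153.6.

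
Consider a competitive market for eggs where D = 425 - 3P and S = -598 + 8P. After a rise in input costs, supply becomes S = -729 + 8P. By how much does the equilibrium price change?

Original equilibrium: P* = 93, Q* = 146.
New equilibrium: 425 - 3P = -729 + 8P, so 1154 = 11P and P' = 1154/11; Q' = 425 − 3(1154/11) = 1213/11.
Change in price: 1154/11 − 93 = 131/11.

ΔP = 131/11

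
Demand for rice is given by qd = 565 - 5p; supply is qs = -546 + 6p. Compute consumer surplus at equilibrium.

Equilibrium: 565 - 5p = -546 + 6p gives p* = 101, q* = 60.
Demand choke price (qd = 0): p = 113.
CS = ½(113 − 101)(60) = 360.

Consumer surplus = 360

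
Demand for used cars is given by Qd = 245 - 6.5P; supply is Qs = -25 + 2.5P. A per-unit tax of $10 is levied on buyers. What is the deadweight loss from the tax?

Pre-tax equilibrium: P* = 30, Q* = 50.
Tax on buyers shifts demand to Qd = 245 − 6.5(P + 10) = 180 - 6.5P.
180 - 6.5P = -25 + 2.5P gives seller price Ps = 205/9; buyers pay Pb = 205/9 + 10 = 295/9.
New quantity: Q = 245 − 6.5(295/9) = 575/18.
DWL = ½ × 10 × (50 − 575/18) = 1625/18.

Deadweight loss = 1625/18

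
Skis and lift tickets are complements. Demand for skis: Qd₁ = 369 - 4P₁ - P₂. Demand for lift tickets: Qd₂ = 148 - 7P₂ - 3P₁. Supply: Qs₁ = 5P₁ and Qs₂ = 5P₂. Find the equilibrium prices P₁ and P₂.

P₁ = 856/21, P₂ = 15/7

Market 1: 369 - 4P₁ - P₂ = 5P₁ → 9P₁ + P₂ = 369.
Market 2: 12P₂ + 3P₁ = 148.
Eliminating P₂: 12×(1) − 1×(2) gives 105P₁ = 4280, so P₁ = 856/21.
Back-substitute into (2): P₂ = (148 − 3×856/21) / 12 = 15/7.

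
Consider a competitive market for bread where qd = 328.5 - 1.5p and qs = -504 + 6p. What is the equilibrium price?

Set qd = qs: 328.5 - 1.5p = -504 + 6p.
832.5 = 7.5p, so p* = 111.
q* = 328.5 − 1.5(111) = 162.

p* = 111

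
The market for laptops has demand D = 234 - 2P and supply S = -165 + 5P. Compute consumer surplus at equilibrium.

Consumer surplus = 3600

Equilibrium: 234 - 2P = -165 + 5P gives P* = 57, Q* = 120.
Demand choke price (D = 0): P = 117.
CS = ½(117 − 57)(120) = 3600.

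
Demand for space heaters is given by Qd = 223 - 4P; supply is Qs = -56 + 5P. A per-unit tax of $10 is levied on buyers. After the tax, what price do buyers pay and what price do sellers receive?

Pre-tax equilibrium: P* = 31, Q* = 99.
Tax on buyers shifts demand to Qd = 223 − 4(P + 10) = 183 - 4P.
183 - 4P = -56 + 5P gives seller price Ps = 239/9; buyers pay Pb = 239/9 + 10 = 329/9.
New quantity: Q = 223 − 4(329/9) = 691/9.

Buyers pay 329/9, sellers receive 239/9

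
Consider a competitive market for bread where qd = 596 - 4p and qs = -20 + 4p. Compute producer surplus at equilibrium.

Producer surplus = 10368

Equilibrium: 596 - 4p = -20 + 4p gives p* = 77, q* = 288.
Supply starts at p = 5 (where qs = 0).
PS = ½(77 − 5)(288) = 10368.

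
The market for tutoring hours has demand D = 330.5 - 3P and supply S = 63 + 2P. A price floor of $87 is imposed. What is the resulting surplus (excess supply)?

Equilibrium price would be P* = 53.5, so the floor at 87 binds.
At P = 87: D = 69.5, S = 237.
Surplus = 237 − 69.5 = 167.5.

Surplus = 167.5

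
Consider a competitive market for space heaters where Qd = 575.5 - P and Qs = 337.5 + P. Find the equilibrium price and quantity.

Set Qd = Qs: 575.5 - P = 337.5 + P.
238 = 2P, so P* = 119.
Q* = 575.5 − 1(119) = 456.5.

P* = 119, Q* = 456.5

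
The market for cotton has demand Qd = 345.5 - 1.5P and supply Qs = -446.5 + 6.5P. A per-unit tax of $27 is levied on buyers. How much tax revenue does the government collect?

Pre-tax equilibrium: P* = 99, Q* = 197.
Tax on buyers shifts demand to Qd = 345.5 − 1.5(P + 27) = 305 - 1.5P.
305 - 1.5P = -446.5 + 6.5P gives seller price Ps = 93.9375; buyers pay Pb = 93.9375 + 27 = 120.9375.
New quantity: Q = 345.5 − 1.5(120.9375) = 164.09375.
Revenue = 27 × 164.09375 = 4430.53125.

Tax revenue = 4430.53125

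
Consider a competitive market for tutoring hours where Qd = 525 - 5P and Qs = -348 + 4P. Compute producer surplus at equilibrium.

Producer surplus = 200

Equilibrium: 525 - 5P = -348 + 4P gives P* = 97, Q* = 40.
Supply starts at P = 87 (where Qs = 0).
PS = ½(97 − 87)(40) = 200.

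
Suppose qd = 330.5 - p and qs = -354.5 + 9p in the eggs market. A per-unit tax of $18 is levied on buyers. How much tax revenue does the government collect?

Pre-tax equilibrium: p* = 68.5, q* = 262.
Tax on buyers shifts demand to qd = 330.5 − 1(p + 18) = 312.5 - p.
312.5 - p = -354.5 + 9p gives seller price ps = 66.7; buyers pay pb = 66.7 + 18 = 84.7.
New quantity: q = 330.5 − 1(84.7) = 245.8.
Revenue = 18 × 245.8 = 4424.4.

Tax revenue = 4424.4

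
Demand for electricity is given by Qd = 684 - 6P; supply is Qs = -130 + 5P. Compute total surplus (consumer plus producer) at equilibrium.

Equilibrium: 684 - 6P = -130 + 5P gives P* = 74, Q* = 240.
Demand choke price: P = 114; supply starts at P = 26.
CS = ½(114 − 74)(240) = 4800; PS = ½(74 − 26)(240) = 5760.

Total surplus = 10560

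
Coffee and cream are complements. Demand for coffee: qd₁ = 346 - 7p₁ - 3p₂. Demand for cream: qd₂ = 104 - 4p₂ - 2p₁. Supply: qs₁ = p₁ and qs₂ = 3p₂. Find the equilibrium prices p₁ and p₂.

p₁ = 42.2, p₂ = 2.8

Market 1: 346 - 7p₁ - 3p₂ = p₁ → 8p₁ + 3p₂ = 346.
Market 2: 7p₂ + 2p₁ = 104.
Eliminating p₂: 7×(1) − 3×(2) gives 50p₁ = 2110, so p₁ = 42.2.
Back-substitute into (2): p₂ = (104 − 2×42.2) / 7 = 2.8.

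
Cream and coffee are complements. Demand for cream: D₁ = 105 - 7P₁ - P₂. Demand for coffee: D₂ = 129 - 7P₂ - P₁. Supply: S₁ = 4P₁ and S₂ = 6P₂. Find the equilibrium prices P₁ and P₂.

P₁ = 618/71, P₂ = 657/71

Market 1: 105 - 7P₁ - P₂ = 4P₁ → 11P₁ + P₂ = 105.
Market 2: 13P₂ + P₁ = 129.
Eliminating P₂: 13×(1) − 1×(2) gives 142P₁ = 1236, so P₁ = 618/71.
Back-substitute into (2): P₂ = (129 − 1×618/71) / 13 = 657/71.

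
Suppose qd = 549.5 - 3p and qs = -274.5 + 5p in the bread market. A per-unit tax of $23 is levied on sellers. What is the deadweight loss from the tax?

Deadweight loss = 495.9375

Pre-tax equilibrium: p* = 103, q* = 240.5.
Tax on sellers shifts supply to qs = -274.5 + 5(p − 23) = -389.5 + 5p.
549.5 - 3p = -389.5 + 5p gives buyer price pb = 117.375; sellers receive ps = 117.375 − 23 = 94.375.
New quantity: q = 549.5 − 3(117.375) = 197.375.
DWL = ½ × 23 × (240.5 − 197.375) = 495.9375.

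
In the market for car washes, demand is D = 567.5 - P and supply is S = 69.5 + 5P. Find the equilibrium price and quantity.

Set D = S: 567.5 - P = 69.5 + 5P.
498 = 6P, so P* = 83.
Q* = 567.5 − 1(83) = 484.5.

P* = 83, Q* = 484.5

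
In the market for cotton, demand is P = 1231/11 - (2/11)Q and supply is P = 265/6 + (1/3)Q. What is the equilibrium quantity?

Q* = 131.5

Set the two price expressions equal: 1231/11 - (2/11)Q = 265/6 + (1/3)Q.
4471/66 = (17/33)Q, so Q* = 131.5.
P* = 1231/11 − (2/11)(131.5) = 88.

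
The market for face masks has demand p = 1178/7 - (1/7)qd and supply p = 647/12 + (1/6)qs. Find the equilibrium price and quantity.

Set the two price expressions equal: 1178/7 - (1/7)q = 647/12 + (1/6)q.
9607/84 = (13/42)q, so q* = 369.5.
p* = 1178/7 − (1/7)(369.5) = 115.5.

p* = 115.5, q* = 369.5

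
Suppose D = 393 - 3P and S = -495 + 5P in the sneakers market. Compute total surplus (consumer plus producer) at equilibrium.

Total surplus = 960

Equilibrium: 393 - 3P = -495 + 5P gives P* = 111, Q* = 60.
Demand choke price: P = 131; supply starts at P = 99.
CS = ½(131 − 111)(60) = 600; PS = ½(111 − 99)(60) = 360.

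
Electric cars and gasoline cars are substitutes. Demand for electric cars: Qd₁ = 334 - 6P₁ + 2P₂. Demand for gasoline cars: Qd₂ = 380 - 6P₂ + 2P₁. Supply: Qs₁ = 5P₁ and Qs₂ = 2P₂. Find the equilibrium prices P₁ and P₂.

Market 1: 334 - 6P₁ + 2P₂ = 5P₁ → 11P₁ - 2P₂ = 334.
Market 2: 8P₂ - 2P₁ = 380.
Eliminating P₂: 8×(1) + 2×(2) gives 84P₁ = 3432, so P₁ = 286/7.
Back-substitute into (2): P₂ = (380 + 2×286/7) / 8 = 404/7.

P₁ = 286/7, P₂ = 404/7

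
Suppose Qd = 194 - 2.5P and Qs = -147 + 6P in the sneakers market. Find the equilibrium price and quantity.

Set Qd = Qs: 194 - 2.5P = -147 + 6P.
341 = 8.5P, so P* = 682/17.
Q* = 194 − 2.5(682/17) = 1593/17.

P* = 682/17, Q* = 1593/17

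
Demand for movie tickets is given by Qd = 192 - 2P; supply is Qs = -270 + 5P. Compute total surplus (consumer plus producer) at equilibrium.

Total surplus = 1260

Equilibrium: 192 - 2P = -270 + 5P gives P* = 66, Q* = 60.
Demand choke price: P = 96; supply starts at P = 54.
CS = ½(96 − 66)(60) = 900; PS = ½(66 − 54)(60) = 360.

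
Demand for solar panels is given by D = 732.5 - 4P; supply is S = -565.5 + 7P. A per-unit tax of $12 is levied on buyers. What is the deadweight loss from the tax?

Deadweight loss = 2016/11

Pre-tax equilibrium: P* = 118, Q* = 260.5.
Tax on buyers shifts demand to D = 732.5 − 4(P + 12) = 684.5 - 4P.
684.5 - 4P = -565.5 + 7P gives seller price Ps = 1250/11; buyers pay Pb = 1250/11 + 12 = 1382/11.
New quantity: Q = 732.5 − 4(1382/11) = 5059/22.
DWL = ½ × 12 × (260.5 − 5059/22) = 2016/11.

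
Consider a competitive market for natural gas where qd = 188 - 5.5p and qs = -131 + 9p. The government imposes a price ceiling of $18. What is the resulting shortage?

Shortage = 58

Equilibrium price would be p* = 22, so the ceiling at 18 binds.
At p = 18: qd = 188 − 5.5(18) = 89, qs = -131 + 9(18) = 31.
Shortage = 89 − 31 = 58.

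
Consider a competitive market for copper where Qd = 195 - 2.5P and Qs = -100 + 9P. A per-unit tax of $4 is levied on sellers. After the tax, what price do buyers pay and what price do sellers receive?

Buyers pay 662/23, sellers receive 570/23

Pre-tax equilibrium: P* = 590/23, Q* = 3010/23.
Tax on sellers shifts supply to Qs = -100 + 9(P − 4) = -136 + 9P.
195 - 2.5P = -136 + 9P gives buyer price Pb = 662/23; sellers receive Ps = 662/23 − 4 = 570/23.
New quantity: Q = 195 − 2.5(662/23) = 2830/23.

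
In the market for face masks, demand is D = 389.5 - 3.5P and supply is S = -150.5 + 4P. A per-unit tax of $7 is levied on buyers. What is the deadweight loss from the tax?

Pre-tax equilibrium: P* = 72, Q* = 137.5.
Tax on buyers shifts demand to D = 389.5 − 3.5(P + 7) = 365 - 3.5P.
365 - 3.5P = -150.5 + 4P gives seller price Ps = 1031/15; buyers pay Pb = 1031/15 + 7 = 1136/15.
New quantity: Q = 389.5 − 3.5(1136/15) = 3733/30.
DWL = ½ × 7 × (137.5 − 3733/30) = 686/15.

Deadweight loss = 686/15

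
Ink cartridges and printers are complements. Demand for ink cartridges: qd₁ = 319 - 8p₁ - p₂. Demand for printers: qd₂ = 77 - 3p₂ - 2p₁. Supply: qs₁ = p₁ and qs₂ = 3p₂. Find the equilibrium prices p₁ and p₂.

Market 1: 319 - 8p₁ - p₂ = p₁ → 9p₁ + p₂ = 319.
Market 2: 6p₂ + 2p₁ = 77.
Eliminating p₂: 6×(1) − 1×(2) gives 52p₁ = 1837, so p₁ = 1837/52.
Back-substitute into (2): p₂ = (77 − 2×1837/52) / 6 = 55/52.

p₁ = 1837/52, p₂ = 55/52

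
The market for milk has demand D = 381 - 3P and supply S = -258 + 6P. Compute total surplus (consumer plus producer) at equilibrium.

Equilibrium: 381 - 3P = -258 + 6P gives P* = 71, Q* = 168.
Demand choke price: P = 127; supply starts at P = 43.
CS = ½(127 − 71)(168) = 4704; PS = ½(71 − 43)(168) = 2352.

Total surplus = 7056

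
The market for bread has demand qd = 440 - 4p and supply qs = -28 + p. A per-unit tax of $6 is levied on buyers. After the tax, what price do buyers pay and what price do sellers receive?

Buyers pay $94.8, sellers receive $88.8

Pre-tax equilibrium: p* = 93.6, q* = 65.6.
Tax on buyers shifts demand to qd = 440 − 4(p + 6) = 416 - 4p.
416 - 4p = -28 + p gives seller price ps = 88.8; buyers pay pb = 88.8 + 6 = 94.8.
New quantity: q = 440 − 4(94.8) = 60.8.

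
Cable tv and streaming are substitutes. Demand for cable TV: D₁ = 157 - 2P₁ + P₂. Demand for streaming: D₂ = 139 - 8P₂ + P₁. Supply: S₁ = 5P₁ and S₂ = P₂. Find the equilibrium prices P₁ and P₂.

Market 1: 157 - 2P₁ + P₂ = 5P₁ → 7P₁ - P₂ = 157.
Market 2: 9P₂ - P₁ = 139.
Eliminating P₂: 9×(1) + 1×(2) gives 62P₁ = 1552, so P₁ = 776/31.
Back-substitute into (2): P₂ = (139 + 1×776/31) / 9 = 565/31.

P₁ = 776/31, P₂ = 565/31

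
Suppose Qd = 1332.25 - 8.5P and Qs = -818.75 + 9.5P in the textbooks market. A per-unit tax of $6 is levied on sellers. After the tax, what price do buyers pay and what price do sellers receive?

Pre-tax equilibrium: P* = 119.5, Q* = 316.5.
Tax on sellers shifts supply to Qs = -818.75 + 9.5(P − 6) = -875.75 + 9.5P.
1332.25 - 8.5P = -875.75 + 9.5P gives buyer price Pb = 368/3; sellers receive Ps = 368/3 − 6 = 350/3.
New quantity: Q = 1332.25 − 8.5(368/3) = 3475/12.

Buyers pay 368/3, sellers receive 350/3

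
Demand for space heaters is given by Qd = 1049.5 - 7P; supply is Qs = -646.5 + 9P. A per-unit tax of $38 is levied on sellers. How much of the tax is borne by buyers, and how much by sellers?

Pre-tax equilibrium: P* = 106, Q* = 307.5.
Tax on sellers shifts supply to Qs = -646.5 + 9(P − 38) = -988.5 + 9P.
1049.5 - 7P = -988.5 + 9P gives buyer price Pb = 127.375; sellers receive Ps = 127.375 − 38 = 89.375.
New quantity: Q = 1049.5 − 7(127.375) = 157.875.
Buyer burden = 127.375 − 106 = 21.375; seller burden = 106 − 89.375 = 16.625.

Buyers bear $21.375, sellers bear $16.625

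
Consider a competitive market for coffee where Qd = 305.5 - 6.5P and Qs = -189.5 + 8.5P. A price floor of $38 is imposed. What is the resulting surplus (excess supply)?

Equilibrium price would be P* = 33, so the floor at 38 binds.
At P = 38: Qd = 58.5, Qs = 133.5.
Surplus = 133.5 − 58.5 = 75.

Surplus = 75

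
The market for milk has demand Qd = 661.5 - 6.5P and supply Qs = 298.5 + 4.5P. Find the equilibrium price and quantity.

Set Qd = Qs: 661.5 - 6.5P = 298.5 + 4.5P.
363 = 11P, so P* = 33.
Q* = 661.5 − 6.5(33) = 447.

P* = 33, Q* = 447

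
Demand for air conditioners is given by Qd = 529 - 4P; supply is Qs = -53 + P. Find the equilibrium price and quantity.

P* = 116.4, Q* = 63.4

Set Qd = Qs: 529 - 4P = -53 + P.
582 = 5P, so P* = 116.4.
Q* = 529 − 4(116.4) = 63.4.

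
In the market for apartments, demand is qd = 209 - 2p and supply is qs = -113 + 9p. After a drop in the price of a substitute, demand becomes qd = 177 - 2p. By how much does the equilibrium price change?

Δp = -32/11

Original equilibrium: p* = 322/11, q* = 1655/11.
New equilibrium: 177 - 2p = -113 + 9p, so 290 = 11p and p' = 290/11; q' = 177 − 2(290/11) = 1367/11.
Change in price: 290/11 − 322/11 = -32/11.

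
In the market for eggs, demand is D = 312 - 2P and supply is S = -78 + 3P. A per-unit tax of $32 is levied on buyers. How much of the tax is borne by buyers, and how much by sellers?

Pre-tax equilibrium: P* = 78, Q* = 156.
Tax on buyers shifts demand to D = 312 − 2(P + 32) = 248 - 2P.
248 - 2P = -78 + 3P gives seller price Ps = 65.2; buyers pay Pb = 65.2 + 32 = 97.2.
New quantity: Q = 312 − 2(97.2) = 117.6.
Buyer burden = 97.2 − 78 = 19.2; seller burden = 78 − 65.2 = 12.8.

Buyers bear $19.2, sellers bear $12.8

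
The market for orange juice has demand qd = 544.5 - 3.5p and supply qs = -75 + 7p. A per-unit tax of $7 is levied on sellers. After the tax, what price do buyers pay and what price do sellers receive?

Buyers pay 191/3, sellers receive 170/3

Pre-tax equilibrium: p* = 59, q* = 338.
Tax on sellers shifts supply to qs = -75 + 7(p − 7) = -124 + 7p.
544.5 - 3.5p = -124 + 7p gives buyer price pb = 191/3; sellers receive ps = 191/3 − 7 = 170/3.
New quantity: q = 544.5 − 3.5(191/3) = 965/3.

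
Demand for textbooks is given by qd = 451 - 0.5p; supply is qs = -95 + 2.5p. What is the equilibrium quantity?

q* = 360

Set qd = qs: 451 - 0.5p = -95 + 2.5p.
546 = 3p, so p* = 182.
q* = 451 − 0.5(182) = 360.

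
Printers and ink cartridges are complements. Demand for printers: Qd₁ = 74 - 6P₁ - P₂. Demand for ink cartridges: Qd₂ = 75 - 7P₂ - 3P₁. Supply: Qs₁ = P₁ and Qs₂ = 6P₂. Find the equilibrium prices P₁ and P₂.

Market 1: 74 - 6P₁ - P₂ = P₁ → 7P₁ + P₂ = 74.
Market 2: 13P₂ + 3P₁ = 75.
Eliminating P₂: 13×(1) − 1×(2) gives 88P₁ = 887, so P₁ = 887/88.
Back-substitute into (2): P₂ = (75 − 3×887/88) / 13 = 303/88.

P₁ = 887/88, P₂ = 303/88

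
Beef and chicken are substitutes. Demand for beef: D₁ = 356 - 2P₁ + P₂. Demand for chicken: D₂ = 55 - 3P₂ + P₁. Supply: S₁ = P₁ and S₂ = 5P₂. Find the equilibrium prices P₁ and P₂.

Market 1: 356 - 2P₁ + P₂ = P₁ → 3P₁ - P₂ = 356.
Market 2: 8P₂ - P₁ = 55.
Eliminating P₂: 8×(1) + 1×(2) gives 23P₁ = 2903, so P₁ = 2903/23.
Back-substitute into (2): P₂ = (55 + 1×2903/23) / 8 = 521/23.

P₁ = 2903/23, P₂ = 521/23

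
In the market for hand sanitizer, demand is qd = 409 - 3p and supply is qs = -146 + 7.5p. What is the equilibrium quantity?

Set qd = qs: 409 - 3p = -146 + 7.5p.
555 = 10.5p, so p* = 370/7.
q* = 409 − 3(370/7) = 1753/7.

q* = 1753/7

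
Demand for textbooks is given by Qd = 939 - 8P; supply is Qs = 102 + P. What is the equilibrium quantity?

Set Qd = Qs: 939 - 8P = 102 + P.
837 = 9P, so P* = 93.
Q* = 939 − 8(93) = 195.

Q* = 195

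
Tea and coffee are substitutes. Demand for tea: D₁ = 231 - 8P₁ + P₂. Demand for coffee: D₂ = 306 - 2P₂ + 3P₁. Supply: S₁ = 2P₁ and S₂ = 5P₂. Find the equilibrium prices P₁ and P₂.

P₁ = 1923/67, P₂ = 3753/67

Market 1: 231 - 8P₁ + P₂ = 2P₁ → 10P₁ - P₂ = 231.
Market 2: 7P₂ - 3P₁ = 306.
Eliminating P₂: 7×(1) + 1×(2) gives 67P₁ = 1923, so P₁ = 1923/67.
Back-substitute into (2): P₂ = (306 + 3×1923/67) / 7 = 3753/67.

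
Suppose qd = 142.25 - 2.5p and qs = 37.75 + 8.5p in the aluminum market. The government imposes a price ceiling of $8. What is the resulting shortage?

Equilibrium price would be p* = 9.5, so the ceiling at 8 binds.
At p = 8: qd = 142.25 − 2.5(8) = 122.25, qs = 37.75 + 8.5(8) = 105.75.
Shortage = 122.25 − 105.75 = 16.5.

Shortage = 16.5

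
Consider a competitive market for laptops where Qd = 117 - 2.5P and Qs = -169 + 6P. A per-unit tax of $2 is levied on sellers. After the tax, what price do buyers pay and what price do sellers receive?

Buyers pay 596/17, sellers receive 562/17

Pre-tax equilibrium: P* = 572/17, Q* = 559/17.
Tax on sellers shifts supply to Qs = -169 + 6(P − 2) = -181 + 6P.
117 - 2.5P = -181 + 6P gives buyer price Pb = 596/17; sellers receive Ps = 596/17 − 2 = 562/17.
New quantity: Q = 117 − 2.5(596/17) = 499/17.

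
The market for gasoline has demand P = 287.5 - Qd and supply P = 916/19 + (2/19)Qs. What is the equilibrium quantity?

Set the two price expressions equal: 287.5 - Q = 916/19 + (2/19)Q.
9093/38 = (21/19)Q, so Q* = 216.5.
P* = 287.5 − (1)(216.5) = 71.

Q* = 216.5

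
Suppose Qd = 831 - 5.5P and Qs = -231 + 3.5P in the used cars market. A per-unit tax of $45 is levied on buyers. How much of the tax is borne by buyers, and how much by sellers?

Buyers bear $17.5, sellers bear $27.5

Pre-tax equilibrium: P* = 118, Q* = 182.
Tax on buyers shifts demand to Qd = 831 − 5.5(P + 45) = 583.5 - 5.5P.
583.5 - 5.5P = -231 + 3.5P gives seller price Ps = 90.5; buyers pay Pb = 90.5 + 45 = 135.5.
New quantity: Q = 831 − 5.5(135.5) = 85.75.
Buyer burden = 135.5 − 118 = 17.5; seller burden = 118 − 90.5 = 27.5.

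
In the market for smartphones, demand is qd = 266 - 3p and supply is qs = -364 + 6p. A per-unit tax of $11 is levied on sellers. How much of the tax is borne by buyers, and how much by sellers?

Buyers bear 22/3, sellers bear 11/3

Pre-tax equilibrium: p* = 70, q* = 56.
Tax on sellers shifts supply to qs = -364 + 6(p − 11) = -430 + 6p.
266 - 3p = -430 + 6p gives buyer price pb = 232/3; sellers receive ps = 232/3 − 11 = 199/3.
New quantity: q = 266 − 3(232/3) = 34.
Buyer burden = 232/3 − 70 = 22/3; seller burden = 70 − 199/3 = 11/3.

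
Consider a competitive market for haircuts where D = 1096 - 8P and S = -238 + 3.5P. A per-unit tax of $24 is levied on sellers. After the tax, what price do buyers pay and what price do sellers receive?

Buyers pay 2836/23, sellers receive 2284/23

Pre-tax equilibrium: P* = 116, Q* = 168.
Tax on sellers shifts supply to S = -238 + 3.5(P − 24) = -322 + 3.5P.
1096 - 8P = -322 + 3.5P gives buyer price Pb = 2836/23; sellers receive Ps = 2836/23 − 24 = 2284/23.
New quantity: Q = 1096 − 8(2836/23) = 2520/23.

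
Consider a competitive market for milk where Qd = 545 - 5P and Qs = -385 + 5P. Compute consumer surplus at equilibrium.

Consumer surplus = 640

Equilibrium: 545 - 5P = -385 + 5P gives P* = 93, Q* = 80.
Demand choke price (Qd = 0): P = 109.
CS = ½(109 − 93)(80) = 640.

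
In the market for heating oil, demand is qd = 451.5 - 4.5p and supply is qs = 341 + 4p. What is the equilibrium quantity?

q* = 393

Set qd = qs: 451.5 - 4.5p = 341 + 4p.
110.5 = 8.5p, so p* = 13.
q* = 451.5 − 4.5(13) = 393.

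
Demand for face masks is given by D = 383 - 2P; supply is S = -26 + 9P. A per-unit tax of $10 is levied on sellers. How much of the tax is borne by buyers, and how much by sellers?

Buyers bear 90/11, sellers bear 20/11

Pre-tax equilibrium: P* = 409/11, Q* = 3395/11.
Tax on sellers shifts supply to S = -26 + 9(P − 10) = -116 + 9P.
383 - 2P = -116 + 9P gives buyer price Pb = 499/11; sellers receive Ps = 499/11 − 10 = 389/11.
New quantity: Q = 383 − 2(499/11) = 3215/11.
Buyer burden = 499/11 − 409/11 = 90/11; seller burden = 409/11 − 389/11 = 20/11.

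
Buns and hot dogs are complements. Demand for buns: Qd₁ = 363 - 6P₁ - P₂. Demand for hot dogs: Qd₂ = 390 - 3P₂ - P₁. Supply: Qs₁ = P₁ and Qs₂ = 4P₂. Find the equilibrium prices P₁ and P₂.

Market 1: 363 - 6P₁ - P₂ = P₁ → 7P₁ + P₂ = 363.
Market 2: 7P₂ + P₁ = 390.
Eliminating P₂: 7×(1) − 1×(2) gives 48P₁ = 2151, so P₁ = 44.8125.
Back-substitute into (2): P₂ = (390 − 1×44.8125) / 7 = 49.3125.

P₁ = 44.8125, P₂ = 49.3125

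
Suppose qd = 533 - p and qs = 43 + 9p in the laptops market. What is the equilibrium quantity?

q* = 484

Set qd = qs: 533 - p = 43 + 9p.
490 = 10p, so p* = 49.
q* = 533 − 1(49) = 484.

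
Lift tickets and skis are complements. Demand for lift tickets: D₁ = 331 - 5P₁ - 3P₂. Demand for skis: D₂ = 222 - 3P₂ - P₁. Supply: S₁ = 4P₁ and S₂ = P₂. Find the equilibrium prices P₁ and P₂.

P₁ = 658/33, P₂ = 1667/33

Market 1: 331 - 5P₁ - 3P₂ = 4P₁ → 9P₁ + 3P₂ = 331.
Market 2: 4P₂ + P₁ = 222.
Eliminating P₂: 4×(1) − 3×(2) gives 33P₁ = 658, so P₁ = 658/33.
Back-substitute into (2): P₂ = (222 − 1×658/33) / 4 = 1667/33.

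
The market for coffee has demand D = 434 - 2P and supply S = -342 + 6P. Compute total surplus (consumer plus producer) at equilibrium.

Total surplus = 19200

Equilibrium: 434 - 2P = -342 + 6P gives P* = 97, Q* = 240.
Demand choke price: P = 217; supply starts at P = 57.
CS = ½(217 − 97)(240) = 14400; PS = ½(97 − 57)(240) = 4800.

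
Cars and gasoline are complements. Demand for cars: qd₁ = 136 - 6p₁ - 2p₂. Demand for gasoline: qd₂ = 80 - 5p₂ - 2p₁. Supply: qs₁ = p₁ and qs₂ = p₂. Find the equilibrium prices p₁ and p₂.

Market 1: 136 - 6p₁ - 2p₂ = p₁ → 7p₁ + 2p₂ = 136.
Market 2: 6p₂ + 2p₁ = 80.
Eliminating p₂: 6×(1) − 2×(2) gives 38p₁ = 656, so p₁ = 328/19.
Back-substitute into (2): p₂ = (80 − 2×328/19) / 6 = 144/19.

p₁ = 328/19, p₂ = 144/19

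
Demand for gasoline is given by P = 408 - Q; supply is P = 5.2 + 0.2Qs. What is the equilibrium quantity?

Set the two price expressions equal: 408 - Q = 5.2 + 0.2Q.
402.8 = 1.2Q, so Q* = 1007/3.
P* = 408 − (1)(1007/3) = 217/3.

Q* = 1007/3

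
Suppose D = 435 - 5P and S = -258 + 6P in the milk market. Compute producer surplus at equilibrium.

Equilibrium: 435 - 5P = -258 + 6P gives P* = 63, Q* = 120.
Supply starts at P = 43 (where S = 0).
PS = ½(63 − 43)(120) = 1200.

Producer surplus = 1200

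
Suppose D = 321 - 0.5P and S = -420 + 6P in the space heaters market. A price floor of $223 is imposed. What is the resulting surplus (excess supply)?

Equilibrium price would be P* = 114, so the floor at 223 binds.
At P = 223: D = 209.5, S = 918.
Surplus = 918 − 209.5 = 708.5.

Surplus = 708.5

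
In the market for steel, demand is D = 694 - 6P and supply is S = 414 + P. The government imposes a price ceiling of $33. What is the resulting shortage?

Shortage = 49

Equilibrium price would be P* = 40, so the ceiling at 33 binds.
At P = 33: D = 694 − 6(33) = 496, S = 414 + 1(33) = 447.
Shortage = 496 − 447 = 49.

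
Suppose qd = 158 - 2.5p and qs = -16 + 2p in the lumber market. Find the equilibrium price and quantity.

p* = 116/3, q* = 184/3

Set qd = qs: 158 - 2.5p = -16 + 2p.
174 = 4.5p, so p* = 116/3.
q* = 158 − 2.5(116/3) = 184/3.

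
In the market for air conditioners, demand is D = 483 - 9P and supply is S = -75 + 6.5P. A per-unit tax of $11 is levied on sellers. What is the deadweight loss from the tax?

Pre-tax equilibrium: P* = 36, Q* = 159.
Tax on sellers shifts supply to S = -75 + 6.5(P − 11) = -146.5 + 6.5P.
483 - 9P = -146.5 + 6.5P gives buyer price Pb = 1259/31; sellers receive Ps = 1259/31 − 11 = 918/31.
New quantity: Q = 483 − 9(1259/31) = 3642/31.
DWL = ½ × 11 × (159 − 3642/31) = 14157/62.

Deadweight loss = 14157/62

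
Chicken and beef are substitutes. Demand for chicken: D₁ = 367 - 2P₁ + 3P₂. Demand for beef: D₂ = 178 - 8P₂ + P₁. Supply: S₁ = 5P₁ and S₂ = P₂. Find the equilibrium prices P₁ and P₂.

P₁ = 63.95, P₂ = 1613/60

Market 1: 367 - 2P₁ + 3P₂ = 5P₁ → 7P₁ - 3P₂ = 367.
Market 2: 9P₂ - P₁ = 178.
Eliminating P₂: 9×(1) + 3×(2) gives 60P₁ = 3837, so P₁ = 63.95.
Back-substitute into (2): P₂ = (178 + 1×63.95) / 9 = 1613/60.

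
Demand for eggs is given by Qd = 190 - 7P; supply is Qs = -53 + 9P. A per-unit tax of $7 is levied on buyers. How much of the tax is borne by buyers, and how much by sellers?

Pre-tax equilibrium: P* = 15.1875, Q* = 83.6875.
Tax on buyers shifts demand to Qd = 190 − 7(P + 7) = 141 - 7P.
141 - 7P = -53 + 9P gives seller price Ps = 12.125; buyers pay Pb = 12.125 + 7 = 19.125.
New quantity: Q = 190 − 7(19.125) = 56.125.
Buyer burden = 19.125 − 15.1875 = 3.9375; seller burden = 15.1875 − 12.125 = 3.0625.

Buyers bear $3.9375, sellers bear $3.0625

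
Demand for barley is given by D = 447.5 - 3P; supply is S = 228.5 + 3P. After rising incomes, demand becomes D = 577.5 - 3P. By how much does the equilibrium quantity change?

Original equilibrium: P* = 36.5, Q* = 338.
New equilibrium: 577.5 - 3P = 228.5 + 3P, so 349 = 6P and P' = 349/6; Q' = 577.5 − 3(349/6) = 403.
Change in quantity: 403 − 338 = 65.

ΔQ = 65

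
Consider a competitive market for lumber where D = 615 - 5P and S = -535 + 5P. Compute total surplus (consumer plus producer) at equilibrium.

Equilibrium: 615 - 5P = -535 + 5P gives P* = 115, Q* = 40.
Demand choke price: P = 123; supply starts at P = 107.
CS = ½(123 − 115)(40) = 160; PS = ½(115 − 107)(40) = 160.

Total surplus = 320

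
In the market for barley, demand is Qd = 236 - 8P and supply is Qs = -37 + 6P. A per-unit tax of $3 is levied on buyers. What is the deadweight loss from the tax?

Pre-tax equilibrium: P* = 19.5, Q* = 80.
Tax on buyers shifts demand to Qd = 236 − 8(P + 3) = 212 - 8P.
212 - 8P = -37 + 6P gives seller price Ps = 249/14; buyers pay Pb = 249/14 + 3 = 291/14.
New quantity: Q = 236 − 8(291/14) = 488/7.
DWL = ½ × 3 × (80 − 488/7) = 108/7.

Deadweight loss = 108/7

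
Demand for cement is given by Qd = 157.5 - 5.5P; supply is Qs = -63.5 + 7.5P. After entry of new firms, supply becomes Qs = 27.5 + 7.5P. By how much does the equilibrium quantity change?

ΔQ = 38.5

Original equilibrium: P* = 17, Q* = 64.
New equilibrium: 157.5 - 5.5P = 27.5 + 7.5P, so 130 = 13P and P' = 10; Q' = 157.5 − 5.5(10) = 102.5.
Change in quantity: 102.5 − 64 = 38.5.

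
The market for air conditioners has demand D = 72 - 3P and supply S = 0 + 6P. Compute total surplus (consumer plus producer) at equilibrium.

Total surplus = 576

Equilibrium: 72 - 3P = 0 + 6P gives P* = 8, Q* = 48.
Demand choke price: P = 24; supply starts at P = 0.
CS = ½(24 − 8)(48) = 384; PS = ½(8 − 0)(48) = 192.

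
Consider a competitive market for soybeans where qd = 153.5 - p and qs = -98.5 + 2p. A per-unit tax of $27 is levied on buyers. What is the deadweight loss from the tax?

Deadweight loss = 243

Pre-tax equilibrium: p* = 84, q* = 69.5.
Tax on buyers shifts demand to qd = 153.5 − 1(p + 27) = 126.5 - p.
126.5 - p = -98.5 + 2p gives seller price ps = 75; buyers pay pb = 75 + 27 = 102.
New quantity: q = 153.5 − 1(102) = 51.5.
DWL = ½ × 27 × (69.5 − 51.5) = 243.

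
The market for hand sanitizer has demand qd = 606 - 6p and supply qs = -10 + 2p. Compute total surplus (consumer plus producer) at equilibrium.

Total surplus = 6912

Equilibrium: 606 - 6p = -10 + 2p gives p* = 77, q* = 144.
Demand choke price: p = 101; supply starts at p = 5.
CS = ½(101 − 77)(144) = 1728; PS = ½(77 − 5)(144) = 5184.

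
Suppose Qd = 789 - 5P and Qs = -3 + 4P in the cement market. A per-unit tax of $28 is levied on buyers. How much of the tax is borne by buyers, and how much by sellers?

Pre-tax equilibrium: P* = 88, Q* = 349.
Tax on buyers shifts demand to Qd = 789 − 5(P + 28) = 649 - 5P.
649 - 5P = -3 + 4P gives seller price Ps = 652/9; buyers pay Pb = 652/9 + 28 = 904/9.
New quantity: Q = 789 − 5(904/9) = 2581/9.
Buyer burden = 904/9 − 88 = 112/9; seller burden = 88 − 652/9 = 140/9.

Buyers bear 112/9, sellers bear 140/9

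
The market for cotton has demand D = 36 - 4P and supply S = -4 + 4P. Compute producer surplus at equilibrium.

Producer surplus = 32

Equilibrium: 36 - 4P = -4 + 4P gives P* = 5, Q* = 16.
Supply starts at P = 1 (where S = 0).
PS = ½(5 − 1)(16) = 32.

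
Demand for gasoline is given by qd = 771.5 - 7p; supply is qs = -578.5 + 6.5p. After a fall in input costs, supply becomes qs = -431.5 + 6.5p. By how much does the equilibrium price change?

Δp = -98/9

Original equilibrium: p* = 100, q* = 71.5.
New equilibrium: 771.5 - 7p = -431.5 + 6.5p, so 1203 = 13.5p and p' = 802/9; q' = 771.5 − 7(802/9) = 2659/18.
Change in price: 802/9 − 100 = -98/9.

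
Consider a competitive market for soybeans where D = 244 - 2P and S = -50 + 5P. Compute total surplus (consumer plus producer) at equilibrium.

Total surplus = 8960

Equilibrium: 244 - 2P = -50 + 5P gives P* = 42, Q* = 160.
Demand choke price: P = 122; supply starts at P = 10.
CS = ½(122 − 42)(160) = 6400; PS = ½(42 − 10)(160) = 2560.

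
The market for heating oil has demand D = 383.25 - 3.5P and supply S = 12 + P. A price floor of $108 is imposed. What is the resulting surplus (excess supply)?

Equilibrium price would be P* = 82.5, so the floor at 108 binds.
At P = 108: D = 5.25, S = 120.
Surplus = 120 − 5.25 = 114.75.

Surplus = 114.75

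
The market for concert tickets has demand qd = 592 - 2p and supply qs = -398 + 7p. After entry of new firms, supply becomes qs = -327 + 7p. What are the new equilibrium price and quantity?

Original equilibrium: p* = 110, q* = 372.
New equilibrium: 592 - 2p = -327 + 7p, so 919 = 9p and p' = 919/9; q' = 592 − 2(919/9) = 3490/9.

p' = 919/9, q' = 3490/9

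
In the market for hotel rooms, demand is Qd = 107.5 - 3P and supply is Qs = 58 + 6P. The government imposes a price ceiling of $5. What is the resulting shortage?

Equilibrium price would be P* = 5.5, so the ceiling at 5 binds.
At P = 5: Qd = 107.5 − 3(5) = 92.5, Qs = 58 + 6(5) = 88.
Shortage = 92.5 − 88 = 4.5.

Shortage = 4.5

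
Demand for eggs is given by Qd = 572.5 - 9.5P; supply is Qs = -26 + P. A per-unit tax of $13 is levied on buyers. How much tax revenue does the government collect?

Pre-tax equilibrium: P* = 57, Q* = 31.
Tax on buyers shifts demand to Qd = 572.5 − 9.5(P + 13) = 449 - 9.5P.
449 - 9.5P = -26 + P gives seller price Ps = 950/21; buyers pay Pb = 950/21 + 13 = 1223/21.
New quantity: Q = 572.5 − 9.5(1223/21) = 404/21.
Revenue = 13 × 404/21 = 5252/21.

Tax revenue = 5252/21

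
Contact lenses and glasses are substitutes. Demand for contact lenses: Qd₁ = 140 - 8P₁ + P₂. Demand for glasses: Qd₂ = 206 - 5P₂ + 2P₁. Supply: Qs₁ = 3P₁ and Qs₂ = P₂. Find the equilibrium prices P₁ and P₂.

Market 1: 140 - 8P₁ + P₂ = 3P₁ → 11P₁ - P₂ = 140.
Market 2: 6P₂ - 2P₁ = 206.
Eliminating P₂: 6×(1) + 1×(2) gives 64P₁ = 1046, so P₁ = 16.34375.
Back-substitute into (2): P₂ = (206 + 2×16.34375) / 6 = 39.78125.

P₁ = 16.34375, P₂ = 39.78125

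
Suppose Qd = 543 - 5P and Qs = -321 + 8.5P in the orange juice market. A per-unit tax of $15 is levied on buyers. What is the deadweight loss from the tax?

Deadweight loss = 2125/6

Pre-tax equilibrium: P* = 64, Q* = 223.
Tax on buyers shifts demand to Qd = 543 − 5(P + 15) = 468 - 5P.
468 - 5P = -321 + 8.5P gives seller price Ps = 526/9; buyers pay Pb = 526/9 + 15 = 661/9.
New quantity: Q = 543 − 5(661/9) = 1582/9.
DWL = ½ × 15 × (223 − 1582/9) = 2125/6.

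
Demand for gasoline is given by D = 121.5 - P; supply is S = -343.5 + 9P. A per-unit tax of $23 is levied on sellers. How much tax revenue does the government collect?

Pre-tax equilibrium: P* = 46.5, Q* = 75.
Tax on sellers shifts supply to S = -343.5 + 9(P − 23) = -550.5 + 9P.
121.5 - P = -550.5 + 9P gives buyer price Pb = 67.2; sellers receive Ps = 67.2 − 23 = 44.2.
New quantity: Q = 121.5 − 1(67.2) = 54.3.
Revenue = 23 × 54.3 = 1248.9.

Tax revenue = 1248.9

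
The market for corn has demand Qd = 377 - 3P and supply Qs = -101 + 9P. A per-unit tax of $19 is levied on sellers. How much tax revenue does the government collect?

Tax revenue = 4080.25

Pre-tax equilibrium: P* = 239/6, Q* = 257.5.
Tax on sellers shifts supply to Qs = -101 + 9(P − 19) = -272 + 9P.
377 - 3P = -272 + 9P gives buyer price Pb = 649/12; sellers receive Ps = 649/12 − 19 = 421/12.
New quantity: Q = 377 − 3(649/12) = 214.75.
Revenue = 19 × 214.75 = 4080.25.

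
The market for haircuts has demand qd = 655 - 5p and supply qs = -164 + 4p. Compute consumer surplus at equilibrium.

Equilibrium: 655 - 5p = -164 + 4p gives p* = 91, q* = 200.
Demand choke price (qd = 0): p = 131.
CS = ½(131 − 91)(200) = 4000.

Consumer surplus = 4000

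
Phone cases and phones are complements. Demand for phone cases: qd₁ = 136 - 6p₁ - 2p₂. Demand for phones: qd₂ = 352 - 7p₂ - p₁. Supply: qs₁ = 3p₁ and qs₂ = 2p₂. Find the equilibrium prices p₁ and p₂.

p₁ = 520/79, p₂ = 3032/79

Market 1: 136 - 6p₁ - 2p₂ = 3p₁ → 9p₁ + 2p₂ = 136.
Market 2: 9p₂ + p₁ = 352.
Eliminating p₂: 9×(1) − 2×(2) gives 79p₁ = 520, so p₁ = 520/79.
Back-substitute into (2): p₂ = (352 − 1×520/79) / 9 = 3032/79.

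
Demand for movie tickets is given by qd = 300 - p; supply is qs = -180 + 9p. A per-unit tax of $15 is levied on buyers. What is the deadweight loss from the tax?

Pre-tax equilibrium: p* = 48, q* = 252.
Tax on buyers shifts demand to qd = 300 − 1(p + 15) = 285 - p.
285 - p = -180 + 9p gives seller price ps = 46.5; buyers pay pb = 46.5 + 15 = 61.5.
New quantity: q = 300 − 1(61.5) = 238.5.
DWL = ½ × 15 × (252 − 238.5) = 101.25.

Deadweight loss = 101.25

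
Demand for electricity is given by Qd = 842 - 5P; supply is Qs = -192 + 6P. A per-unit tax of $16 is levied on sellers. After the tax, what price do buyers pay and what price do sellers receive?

Pre-tax equilibrium: P* = 94, Q* = 372.
Tax on sellers shifts supply to Qs = -192 + 6(P − 16) = -288 + 6P.
842 - 5P = -288 + 6P gives buyer price Pb = 1130/11; sellers receive Ps = 1130/11 − 16 = 954/11.
New quantity: Q = 842 − 5(1130/11) = 3612/11.

Buyers pay 1130/11, sellers receive 954/11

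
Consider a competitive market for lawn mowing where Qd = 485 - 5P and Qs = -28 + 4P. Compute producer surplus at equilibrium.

Producer surplus = 5000

Equilibrium: 485 - 5P = -28 + 4P gives P* = 57, Q* = 200.
Supply starts at P = 7 (where Qs = 0).
PS = ½(57 − 7)(200) = 5000.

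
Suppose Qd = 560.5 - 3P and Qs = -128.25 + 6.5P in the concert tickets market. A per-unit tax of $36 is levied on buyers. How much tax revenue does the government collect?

Tax revenue = 184068/19

Pre-tax equilibrium: P* = 72.5, Q* = 343.
Tax on buyers shifts demand to Qd = 560.5 − 3(P + 36) = 452.5 - 3P.
452.5 - 3P = -128.25 + 6.5P gives seller price Ps = 2323/38; buyers pay Pb = 2323/38 + 36 = 3691/38.
New quantity: Q = 560.5 − 3(3691/38) = 5113/19.
Revenue = 36 × 5113/19 = 184068/19.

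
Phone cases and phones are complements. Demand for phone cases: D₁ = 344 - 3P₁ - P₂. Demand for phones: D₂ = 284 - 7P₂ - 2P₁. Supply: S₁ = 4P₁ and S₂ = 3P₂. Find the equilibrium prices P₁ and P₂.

Market 1: 344 - 3P₁ - P₂ = 4P₁ → 7P₁ + P₂ = 344.
Market 2: 10P₂ + 2P₁ = 284.
Eliminating P₂: 10×(1) − 1×(2) gives 68P₁ = 3156, so P₁ = 789/17.
Back-substitute into (2): P₂ = (284 − 2×789/17) / 10 = 325/17.

P₁ = 789/17, P₂ = 325/17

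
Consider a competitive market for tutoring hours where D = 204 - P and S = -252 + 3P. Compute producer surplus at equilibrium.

Producer surplus = 1350

Equilibrium: 204 - P = -252 + 3P gives P* = 114, Q* = 90.
Supply starts at P = 84 (where S = 0).
PS = ½(114 − 84)(90) = 1350.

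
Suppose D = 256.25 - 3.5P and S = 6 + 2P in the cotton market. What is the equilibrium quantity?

Q* = 97

Set D = S: 256.25 - 3.5P = 6 + 2P.
250.25 = 5.5P, so P* = 45.5.
Q* = 256.25 − 3.5(45.5) = 97.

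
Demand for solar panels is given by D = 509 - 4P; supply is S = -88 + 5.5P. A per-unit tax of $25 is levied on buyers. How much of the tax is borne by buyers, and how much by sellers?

Pre-tax equilibrium: P* = 1194/19, Q* = 4895/19.
Tax on buyers shifts demand to D = 509 − 4(P + 25) = 409 - 4P.
409 - 4P = -88 + 5.5P gives seller price Ps = 994/19; buyers pay Pb = 994/19 + 25 = 1469/19.
New quantity: Q = 509 − 4(1469/19) = 3795/19.
Buyer burden = 1469/19 − 1194/19 = 275/19; seller burden = 1194/19 − 994/19 = 200/19.

Buyers bear 275/19, sellers bear 200/19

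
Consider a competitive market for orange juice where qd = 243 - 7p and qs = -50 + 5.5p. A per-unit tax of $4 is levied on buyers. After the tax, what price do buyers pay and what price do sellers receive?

Buyers pay $25.2, sellers receive $21.2

Pre-tax equilibrium: p* = 23.44, q* = 78.92.
Tax on buyers shifts demand to qd = 243 − 7(p + 4) = 215 - 7p.
215 - 7p = -50 + 5.5p gives seller price ps = 21.2; buyers pay pb = 21.2 + 4 = 25.2.
New quantity: q = 243 − 7(25.2) = 66.6.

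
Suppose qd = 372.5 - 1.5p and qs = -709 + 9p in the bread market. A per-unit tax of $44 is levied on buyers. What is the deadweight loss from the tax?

Pre-tax equilibrium: p* = 103, q* = 218.
Tax on buyers shifts demand to qd = 372.5 − 1.5(p + 44) = 306.5 - 1.5p.
306.5 - 1.5p = -709 + 9p gives seller price ps = 677/7; buyers pay pb = 677/7 + 44 = 985/7.
New quantity: q = 372.5 − 1.5(985/7) = 1130/7.
DWL = ½ × 44 × (218 − 1130/7) = 8712/7.

Deadweight loss = 8712/7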